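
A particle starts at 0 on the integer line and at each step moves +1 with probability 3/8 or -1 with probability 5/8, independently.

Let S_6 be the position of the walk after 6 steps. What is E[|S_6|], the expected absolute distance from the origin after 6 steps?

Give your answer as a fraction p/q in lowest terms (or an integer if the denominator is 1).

S_6 takes values m ≡ 0 (mod 2) with |m| ≤ 6; P(S_6=m) = C(6,(6+m)/2) · (3/8)^((6+m)/2) · (5/8)^((6-m)/2).
Distribution: P(S=-6)=15625/262144, P(S=-4)=28125/131072, P(S=-2)=84375/262144, P(S=0)=16875/65536, P(S=2)=30375/262144, P(S=4)=3645/131072, P(S=6)=729/262144
E[|S_6|] = Σ_m |m|·P(S_6=m) = 72723/32768

Answer: 72723/32768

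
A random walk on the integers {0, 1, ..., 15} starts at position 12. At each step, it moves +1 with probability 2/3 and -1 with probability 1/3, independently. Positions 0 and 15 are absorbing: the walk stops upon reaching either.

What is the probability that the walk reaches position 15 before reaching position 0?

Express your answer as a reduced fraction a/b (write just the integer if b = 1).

Answer: 4680/4681

Derivation:
Biased walk: p = 2/3, q = 1/3, r = q/p = 1/2
Gambler's ruin: P(hit 15 before 0 | start at 12) = (1 - r^a)/(1 - r^N)
r^12 = 1/4096; r^15 = 1/32768
P = (1 - 1/4096) / (1 - 1/32768) = 4095/4096 / 32767/32768 = 4680/4681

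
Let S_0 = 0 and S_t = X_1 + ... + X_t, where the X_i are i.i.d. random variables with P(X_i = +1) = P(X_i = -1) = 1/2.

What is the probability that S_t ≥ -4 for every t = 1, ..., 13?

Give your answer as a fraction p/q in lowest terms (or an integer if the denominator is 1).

Let f(t,s) = #length-t paths at position s with S_1..S_t all ≥ -4.
f(t,s) = f(t-1,s-1) + f(t-1,s+1) for s ≥ -4; f(t,s) = 0 for s < -4.
t=0: f(0,0)=1
t=1: f(1,-1)=1 f(1,1)=1
t=2: f(2,-2)=1 f(2,0)=2 f(2,2)=1
t=3: f(3,-3)=1 f(3,-1)=3 f(3,1)=3 f(3,3)=1
t=4: f(4,-4)=1 f(4,-2)=4 f(4,0)=6 f(4,2)=4 f(4,4)=1
t=5: f(5,-3)=5 f(5,-1)=10 f(5,1)=10 f(5,3)=5 f(5,5)=1
t=6: f(6,-4)=5 f(6,-2)=15 f(6,0)=20 f(6,2)=15 f(6,4)=6 f(6,6)=1
t=7: f(7,-3)=20 f(7,-1)=35 f(7,1)=35 f(7,3)=21 f(7,5)=7 f(7,7)=1
t=8: f(8,-4)=20 f(8,-2)=55 f(8,0)=70 f(8,2)=56 f(8,4)=28 f(8,6)=8 f(8,8)=1
t=9: f(9,-3)=75 f(9,-1)=125 f(9,1)=126 f(9,3)=84 f(9,5)=36 f(9,7)=9 f(9,9)=1
t=10: f(10,-4)=75 f(10,-2)=200 f(10,0)=251 f(10,2)=210 f(10,4)=120 f(10,6)=45 f(10,8)=10 f(10,10)=1
t=11: f(11,-3)=275 f(11,-1)=451 f(11,1)=461 f(11,3)=330 f(11,5)=165 f(11,7)=55 f(11,9)=11 f(11,11)=1
t=12: f(12,-4)=275 f(12,-2)=726 f(12,0)=912 f(12,2)=791 f(12,4)=495 f(12,6)=220 f(12,8)=66 f(12,10)=12 f(12,12)=1
t=13: f(13,-3)=1001 f(13,-1)=1638 f(13,1)=1703 f(13,3)=1286 f(13,5)=715 f(13,7)=286 f(13,9)=78 f(13,11)=13 f(13,13)=1
Σ_s f(13,s) = 6721
P = 6721/8192 = 6721/8192

Answer: 6721/8192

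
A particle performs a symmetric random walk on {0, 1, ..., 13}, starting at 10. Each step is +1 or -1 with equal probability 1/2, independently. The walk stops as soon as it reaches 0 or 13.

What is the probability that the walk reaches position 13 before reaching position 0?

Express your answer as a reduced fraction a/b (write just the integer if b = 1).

Answer: 10/13

Derivation:
Symmetric walk (p = 1/2): the harmonic-function argument gives P(hit 13 before 0 | start at 10) = a/N.
P = 10/13 = 10/13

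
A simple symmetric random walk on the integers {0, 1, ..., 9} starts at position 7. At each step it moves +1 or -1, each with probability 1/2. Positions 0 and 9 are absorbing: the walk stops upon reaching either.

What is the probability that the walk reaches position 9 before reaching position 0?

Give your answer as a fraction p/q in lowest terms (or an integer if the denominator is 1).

Symmetric walk (p = 1/2): the harmonic-function argument gives P(hit 9 before 0 | start at 7) = a/N.
P = 7/9 = 7/9

Answer: 7/9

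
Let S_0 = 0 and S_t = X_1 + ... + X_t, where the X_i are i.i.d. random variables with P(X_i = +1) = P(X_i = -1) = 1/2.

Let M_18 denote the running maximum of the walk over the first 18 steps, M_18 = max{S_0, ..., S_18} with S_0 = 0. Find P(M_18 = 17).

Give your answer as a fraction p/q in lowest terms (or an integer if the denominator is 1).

Answer: 1/262144

Derivation:
Let M_18 = max(S_0,...,S_18). Use the reflection principle: for j ≥ 1, #{paths with M_18 ≥ j} = #{S_18 ≥ j} + #{S_18 ≥ j+1}.
By reflection, #{M_18 ≥ 17} = #{S_18 ≥ 17} + #{S_18 ≥ 18} = 1 + 1 = 2.
#{M_18 ≥ 18} = #{S_18 ≥ 18} + #{S_18 ≥ 19} = 1 + 0 = 1.
#{M_18 = 17} = 2 - 1 = 1.
P(M_18 = 17) = 1/262144 = 1/262144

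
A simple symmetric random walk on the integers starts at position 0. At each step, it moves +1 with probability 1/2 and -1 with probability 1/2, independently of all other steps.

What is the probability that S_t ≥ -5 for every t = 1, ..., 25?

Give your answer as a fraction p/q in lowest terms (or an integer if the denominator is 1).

Let f(t,s) = #length-t paths at position s with S_1..S_t all ≥ -5.
f(t,s) = f(t-1,s-1) + f(t-1,s+1) for s ≥ -5; f(t,s) = 0 for s < -5.
t=0: f(0,0)=1
t=1: f(1,-1)=1 f(1,1)=1
t=2: f(2,-2)=1 f(2,0)=2 f(2,2)=1
t=3: f(3,-3)=1 f(3,-1)=3 f(3,1)=3 f(3,3)=1
t=4: f(4,-4)=1 f(4,-2)=4 f(4,0)=6 f(4,2)=4 f(4,4)=1
t=5: f(5,-5)=1 f(5,-3)=5 f(5,-1)=10 f(5,1)=10 f(5,3)=5 f(5,5)=1
t=6: f(6,-4)=6 f(6,-2)=15 f(6,0)=20 f(6,2)=15 f(6,4)=6 f(6,6)=1
t=7: f(7,-5)=6 f(7,-3)=21 f(7,-1)=35 f(7,1)=35 f(7,3)=21 f(7,5)=7 f(7,7)=1
t=8: f(8,-4)=27 f(8,-2)=56 f(8,0)=70 f(8,2)=56 f(8,4)=28 f(8,6)=8 f(8,8)=1
t=9: f(9,-5)=27 f(9,-3)=83 f(9,-1)=126 f(9,1)=126 f(9,3)=84 f(9,5)=36 f(9,7)=9 f(9,9)=1
t=10: f(10,-4)=110 f(10,-2)=209 f(10,0)=252 f(10,2)=210 f(10,4)=120 f(10,6)=45 f(10,8)=10 f(10,10)=1
t=11: f(11,-5)=110 f(11,-3)=319 f(11,-1)=461 f(11,1)=462 f(11,3)=330 f(11,5)=165 f(11,7)=55 f(11,9)=11 f(11,11)=1
t=12: f(12,-4)=429 f(12,-2)=780 f(12,0)=923 f(12,2)=792 f(12,4)=495 f(12,6)=220 f(12,8)=66 f(12,10)=12 f(12,12)=1
t=13: f(13,-5)=429 f(13,-3)=1209 f(13,-1)=1703 f(13,1)=1715 f(13,3)=1287 f(13,5)=715 f(13,7)=286 f(13,9)=78 f(13,11)=13 f(13,13)=1
t=14: f(14,-4)=1638 f(14,-2)=2912 f(14,0)=3418 f(14,2)=3002 f(14,4)=2002 f(14,6)=1001 f(14,8)=364 f(14,10)=91 f(14,12)=14 f(14,14)=1
t=15: f(15,-5)=1638 f(15,-3)=4550 f(15,-1)=6330 f(15,1)=6420 f(15,3)=5004 f(15,5)=3003 f(15,7)=1365 f(15,9)=455 f(15,11)=105 f(15,13)=15 f(15,15)=1
t=16: f(16,-4)=6188 f(16,-2)=10880 f(16,0)=12750 f(16,2)=11424 f(16,4)=8007 f(16,6)=4368 f(16,8)=1820 f(16,10)=560 f(16,12)=120 f(16,14)=16 f(16,16)=1
t=17: f(17,-5)=6188 f(17,-3)=17068 f(17,-1)=23630 f(17,1)=24174 f(17,3)=19431 f(17,5)=12375 f(17,7)=6188 f(17,9)=2380 f(17,11)=680 f(17,13)=136 f(17,15)=17 f(17,17)=1
t=18: f(18,-4)=23256 f(18,-2)=40698 f(18,0)=47804 f(18,2)=43605 f(18,4)=31806 f(18,6)=18563 f(18,8)=8568 f(18,10)=3060 f(18,12)=816 f(18,14)=153 f(18,16)=18 f(18,18)=1
t=19: f(19,-5)=23256 f(19,-3)=63954 f(19,-1)=88502 f(19,1)=91409 f(19,3)=75411 f(19,5)=50369 f(19,7)=27131 f(19,9)=11628 f(19,11)=3876 f(19,13)=969 f(19,15)=171 f(19,17)=19 f(19,19)=1
t=20: f(20,-4)=87210 f(20,-2)=152456 f(20,0)=179911 f(20,2)=166820 f(20,4)=125780 f(20,6)=77500 f(20,8)=38759 f(20,10)=15504 f(20,12)=4845 f(20,14)=1140 f(20,16)=190 f(20,18)=20 f(20,20)=1
t=21: f(21,-5)=87210 f(21,-3)=239666 f(21,-1)=332367 f(21,1)=346731 f(21,3)=292600 f(21,5)=203280 f(21,7)=116259 f(21,9)=54263 f(21,11)=20349 f(21,13)=5985 f(21,15)=1330 f(21,17)=210 f(21,19)=21 f(21,21)=1
t=22: f(22,-4)=326876 f(22,-2)=572033 f(22,0)=679098 f(22,2)=639331 f(22,4)=495880 f(22,6)=319539 f(22,8)=170522 f(22,10)=74612 f(22,12)=26334 f(22,14)=7315 f(22,16)=1540 f(22,18)=231 f(22,20)=22 f(22,22)=1
t=23: f(23,-5)=326876 f(23,-3)=898909 f(23,-1)=1251131 f(23,1)=1318429 f(23,3)=1135211 f(23,5)=815419 f(23,7)=490061 f(23,9)=245134 f(23,11)=100946 f(23,13)=33649 f(23,15)=8855 f(23,17)=1771 f(23,19)=253 f(23,21)=23 f(23,23)=1
t=24: f(24,-4)=1225785 f(24,-2)=2150040 f(24,0)=2569560 f(24,2)=2453640 f(24,4)=1950630 f(24,6)=1305480 f(24,8)=735195 f(24,10)=346080 f(24,12)=134595 f(24,14)=42504 f(24,16)=10626 f(24,18)=2024 f(24,20)=276 f(24,22)=24 f(24,24)=1
t=25: f(25,-5)=1225785 f(25,-3)=3375825 f(25,-1)=4719600 f(25,1)=5023200 f(25,3)=4404270 f(25,5)=3256110 f(25,7)=2040675 f(25,9)=1081275 f(25,11)=480675 f(25,13)=177099 f(25,15)=53130 f(25,17)=12650 f(25,19)=2300 f(25,21)=300 f(25,23)=25 f(25,25)=1
Σ_s f(25,s) = 25852920
P = 25852920/33554432 = 3231615/4194304

Answer: 3231615/4194304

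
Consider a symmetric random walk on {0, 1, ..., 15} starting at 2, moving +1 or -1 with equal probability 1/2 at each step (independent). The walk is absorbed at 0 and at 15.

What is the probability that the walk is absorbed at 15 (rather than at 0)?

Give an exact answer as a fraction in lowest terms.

Answer: 2/15

Derivation:
Symmetric walk (p = 1/2): the harmonic-function argument gives P(hit 15 before 0 | start at 2) = a/N.
P = 2/15 = 2/15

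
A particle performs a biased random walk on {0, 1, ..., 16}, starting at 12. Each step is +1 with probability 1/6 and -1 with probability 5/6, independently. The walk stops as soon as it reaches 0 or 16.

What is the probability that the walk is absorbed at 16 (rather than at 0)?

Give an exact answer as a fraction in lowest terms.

Biased walk: p = 1/6, q = 5/6, r = q/p = 5
Gambler's ruin: P(hit 16 before 0 | start at 12) = (1 - r^a)/(1 - r^N)
r^12 = 244140625; r^16 = 152587890625
P = (1 - 244140625) / (1 - 152587890625) = -244140624 / -152587890624 = 391251/244531876

Answer: 391251/244531876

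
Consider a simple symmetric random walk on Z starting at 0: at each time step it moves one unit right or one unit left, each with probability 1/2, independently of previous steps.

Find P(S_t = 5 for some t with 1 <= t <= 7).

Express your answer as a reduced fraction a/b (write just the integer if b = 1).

Answer: 9/128

Derivation:
Count via complement. Let g(t,s) = #length-t paths at position s with S_1..S_t all ≠ 5.
g(t,s) = g(t-1,s-1) + g(t-1,s+1) for s ≠ 5; g(t,5) = 0.
t=0: g(0,0)=1
t=1: g(1,-1)=1 g(1,1)=1
t=2: g(2,-2)=1 g(2,0)=2 g(2,2)=1
t=3: g(3,-3)=1 g(3,-1)=3 g(3,1)=3 g(3,3)=1
t=4: g(4,-4)=1 g(4,-2)=4 g(4,0)=6 g(4,2)=4 g(4,4)=1
t=5: g(5,-5)=1 g(5,-3)=5 g(5,-1)=10 g(5,1)=10 g(5,3)=5
t=6: g(6,-6)=1 g(6,-4)=6 g(6,-2)=15 g(6,0)=20 g(6,2)=15 g(6,4)=5
t=7: g(7,-7)=1 g(7,-5)=7 g(7,-3)=21 g(7,-1)=35 g(7,1)=35 g(7,3)=20
Paths never hitting 5: Σ_s g(7,s) = 119
Paths hitting 5: 2^7 - 119 = 9
P = 9/128 = 9/128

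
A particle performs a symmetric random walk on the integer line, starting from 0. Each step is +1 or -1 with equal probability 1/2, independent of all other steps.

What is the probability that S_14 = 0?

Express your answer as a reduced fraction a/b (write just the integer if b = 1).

Answer: 429/2048

Derivation:
To return to 0 after 14 steps: need exactly 7 steps of +1 and 7 of -1.
Favorable paths: C(14,7) = 3432
Total paths: 2^14 = 16384
P = 3432/16384 = 429/2048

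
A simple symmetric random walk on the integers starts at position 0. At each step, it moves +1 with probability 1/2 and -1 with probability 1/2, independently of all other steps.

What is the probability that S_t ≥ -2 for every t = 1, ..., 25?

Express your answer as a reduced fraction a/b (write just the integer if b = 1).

Let f(t,s) = #length-t paths at position s with S_1..S_t all ≥ -2.
f(t,s) = f(t-1,s-1) + f(t-1,s+1) for s ≥ -2; f(t,s) = 0 for s < -2.
t=0: f(0,0)=1
t=1: f(1,-1)=1 f(1,1)=1
t=2: f(2,-2)=1 f(2,0)=2 f(2,2)=1
t=3: f(3,-1)=3 f(3,1)=3 f(3,3)=1
t=4: f(4,-2)=3 f(4,0)=6 f(4,2)=4 f(4,4)=1
t=5: f(5,-1)=9 f(5,1)=10 f(5,3)=5 f(5,5)=1
t=6: f(6,-2)=9 f(6,0)=19 f(6,2)=15 f(6,4)=6 f(6,6)=1
t=7: f(7,-1)=28 f(7,1)=34 f(7,3)=21 f(7,5)=7 f(7,7)=1
t=8: f(8,-2)=28 f(8,0)=62 f(8,2)=55 f(8,4)=28 f(8,6)=8 f(8,8)=1
t=9: f(9,-1)=90 f(9,1)=117 f(9,3)=83 f(9,5)=36 f(9,7)=9 f(9,9)=1
t=10: f(10,-2)=90 f(10,0)=207 f(10,2)=200 f(10,4)=119 f(10,6)=45 f(10,8)=10 f(10,10)=1
t=11: f(11,-1)=297 f(11,1)=407 f(11,3)=319 f(11,5)=164 f(11,7)=55 f(11,9)=11 f(11,11)=1
t=12: f(12,-2)=297 f(12,0)=704 f(12,2)=726 f(12,4)=483 f(12,6)=219 f(12,8)=66 f(12,10)=12 f(12,12)=1
t=13: f(13,-1)=1001 f(13,1)=1430 f(13,3)=1209 f(13,5)=702 f(13,7)=285 f(13,9)=78 f(13,11)=13 f(13,13)=1
t=14: f(14,-2)=1001 f(14,0)=2431 f(14,2)=2639 f(14,4)=1911 f(14,6)=987 f(14,8)=363 f(14,10)=91 f(14,12)=14 f(14,14)=1
t=15: f(15,-1)=3432 f(15,1)=5070 f(15,3)=4550 f(15,5)=2898 f(15,7)=1350 f(15,9)=454 f(15,11)=105 f(15,13)=15 f(15,15)=1
t=16: f(16,-2)=3432 f(16,0)=8502 f(16,2)=9620 f(16,4)=7448 f(16,6)=4248 f(16,8)=1804 f(16,10)=559 f(16,12)=120 f(16,14)=16 f(16,16)=1
t=17: f(17,-1)=11934 f(17,1)=18122 f(17,3)=17068 f(17,5)=11696 f(17,7)=6052 f(17,9)=2363 f(17,11)=679 f(17,13)=136 f(17,15)=17 f(17,17)=1
t=18: f(18,-2)=11934 f(18,0)=30056 f(18,2)=35190 f(18,4)=28764 f(18,6)=17748 f(18,8)=8415 f(18,10)=3042 f(18,12)=815 f(18,14)=153 f(18,16)=18 f(18,18)=1
t=19: f(19,-1)=41990 f(19,1)=65246 f(19,3)=63954 f(19,5)=46512 f(19,7)=26163 f(19,9)=11457 f(19,11)=3857 f(19,13)=968 f(19,15)=171 f(19,17)=19 f(19,19)=1
t=20: f(20,-2)=41990 f(20,0)=107236 f(20,2)=129200 f(20,4)=110466 f(20,6)=72675 f(20,8)=37620 f(20,10)=15314 f(20,12)=4825 f(20,14)=1139 f(20,16)=190 f(20,18)=20 f(20,20)=1
t=21: f(21,-1)=149226 f(21,1)=236436 f(21,3)=239666 f(21,5)=183141 f(21,7)=110295 f(21,9)=52934 f(21,11)=20139 f(21,13)=5964 f(21,15)=1329 f(21,17)=210 f(21,19)=21 f(21,21)=1
t=22: f(22,-2)=149226 f(22,0)=385662 f(22,2)=476102 f(22,4)=422807 f(22,6)=293436 f(22,8)=163229 f(22,10)=73073 f(22,12)=26103 f(22,14)=7293 f(22,16)=1539 f(22,18)=231 f(22,20)=22 f(22,22)=1
t=23: f(23,-1)=534888 f(23,1)=861764 f(23,3)=898909 f(23,5)=716243 f(23,7)=456665 f(23,9)=236302 f(23,11)=99176 f(23,13)=33396 f(23,15)=8832 f(23,17)=1770 f(23,19)=253 f(23,21)=23 f(23,23)=1
t=24: f(24,-2)=534888 f(24,0)=1396652 f(24,2)=1760673 f(24,4)=1615152 f(24,6)=1172908 f(24,8)=692967 f(24,10)=335478 f(24,12)=132572 f(24,14)=42228 f(24,16)=10602 f(24,18)=2023 f(24,20)=276 f(24,22)=24 f(24,24)=1
t=25: f(25,-1)=1931540 f(25,1)=3157325 f(25,3)=3375825 f(25,5)=2788060 f(25,7)=1865875 f(25,9)=1028445 f(25,11)=468050 f(25,13)=174800 f(25,15)=52830 f(25,17)=12625 f(25,19)=2299 f(25,21)=300 f(25,23)=25 f(25,25)=1
Σ_s f(25,s) = 14858000
P = 14858000/33554432 = 928625/2097152

Answer: 928625/2097152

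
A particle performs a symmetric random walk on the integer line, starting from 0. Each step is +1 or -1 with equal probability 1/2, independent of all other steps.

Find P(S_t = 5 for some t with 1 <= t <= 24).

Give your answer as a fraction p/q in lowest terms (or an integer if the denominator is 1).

Count via complement. Let g(t,s) = #length-t paths at position s with S_1..S_t all ≠ 5.
g(t,s) = g(t-1,s-1) + g(t-1,s+1) for s ≠ 5; g(t,5) = 0.
t=0: g(0,0)=1
t=1: g(1,-1)=1 g(1,1)=1
t=2: g(2,-2)=1 g(2,0)=2 g(2,2)=1
t=3: g(3,-3)=1 g(3,-1)=3 g(3,1)=3 g(3,3)=1
t=4: g(4,-4)=1 g(4,-2)=4 g(4,0)=6 g(4,2)=4 g(4,4)=1
t=5: g(5,-5)=1 g(5,-3)=5 g(5,-1)=10 g(5,1)=10 g(5,3)=5
t=6: g(6,-6)=1 g(6,-4)=6 g(6,-2)=15 g(6,0)=20 g(6,2)=15 g(6,4)=5
t=7: g(7,-7)=1 g(7,-5)=7 g(7,-3)=21 g(7,-1)=35 g(7,1)=35 g(7,3)=20
t=8: g(8,-8)=1 g(8,-6)=8 g(8,-4)=28 g(8,-2)=56 g(8,0)=70 g(8,2)=55 g(8,4)=20
t=9: g(9,-9)=1 g(9,-7)=9 g(9,-5)=36 g(9,-3)=84 g(9,-1)=126 g(9,1)=125 g(9,3)=75
t=10: g(10,-10)=1 g(10,-8)=10 g(10,-6)=45 g(10,-4)=120 g(10,-2)=210 g(10,0)=251 g(10,2)=200 g(10,4)=75
t=11: g(11,-11)=1 g(11,-9)=11 g(11,-7)=55 g(11,-5)=165 g(11,-3)=330 g(11,-1)=461 g(11,1)=451 g(11,3)=275
t=12: g(12,-12)=1 g(12,-10)=12 g(12,-8)=66 g(12,-6)=220 g(12,-4)=495 g(12,-2)=791 g(12,0)=912 g(12,2)=726 g(12,4)=275
t=13: g(13,-13)=1 g(13,-11)=13 g(13,-9)=78 g(13,-7)=286 g(13,-5)=715 g(13,-3)=1286 g(13,-1)=1703 g(13,1)=1638 g(13,3)=1001
t=14: g(14,-14)=1 g(14,-12)=14 g(14,-10)=91 g(14,-8)=364 g(14,-6)=1001 g(14,-4)=2001 g(14,-2)=2989 g(14,0)=3341 g(14,2)=2639 g(14,4)=1001
t=15: g(15,-15)=1 g(15,-13)=15 g(15,-11)=105 g(15,-9)=455 g(15,-7)=1365 g(15,-5)=3002 g(15,-3)=4990 g(15,-1)=6330 g(15,1)=5980 g(15,3)=3640
t=16: g(16,-16)=1 g(16,-14)=16 g(16,-12)=120 g(16,-10)=560 g(16,-8)=1820 g(16,-6)=4367 g(16,-4)=7992 g(16,-2)=11320 g(16,0)=12310 g(16,2)=9620 g(16,4)=3640
t=17: g(17,-17)=1 g(17,-15)=17 g(17,-13)=136 g(17,-11)=680 g(17,-9)=2380 g(17,-7)=6187 g(17,-5)=12359 g(17,-3)=19312 g(17,-1)=23630 g(17,1)=21930 g(17,3)=13260
t=18: g(18,-18)=1 g(18,-16)=18 g(18,-14)=153 g(18,-12)=816 g(18,-10)=3060 g(18,-8)=8567 g(18,-6)=18546 g(18,-4)=31671 g(18,-2)=42942 g(18,0)=45560 g(18,2)=35190 g(18,4)=13260
t=19: g(19,-19)=1 g(19,-17)=19 g(19,-15)=171 g(19,-13)=969 g(19,-11)=3876 g(19,-9)=11627 g(19,-7)=27113 g(19,-5)=50217 g(19,-3)=74613 g(19,-1)=88502 g(19,1)=80750 g(19,3)=48450
t=20: g(20,-20)=1 g(20,-18)=20 g(20,-16)=190 g(20,-14)=1140 g(20,-12)=4845 g(20,-10)=15503 g(20,-8)=38740 g(20,-6)=77330 g(20,-4)=124830 g(20,-2)=163115 g(20,0)=169252 g(20,2)=129200 g(20,4)=48450
t=21: g(21,-21)=1 g(21,-19)=21 g(21,-17)=210 g(21,-15)=1330 g(21,-13)=5985 g(21,-11)=20348 g(21,-9)=54243 g(21,-7)=116070 g(21,-5)=202160 g(21,-3)=287945 g(21,-1)=332367 g(21,1)=298452 g(21,3)=177650
t=22: g(22,-22)=1 g(22,-20)=22 g(22,-18)=231 g(22,-16)=1540 g(22,-14)=7315 g(22,-12)=26333 g(22,-10)=74591 g(22,-8)=170313 g(22,-6)=318230 g(22,-4)=490105 g(22,-2)=620312 g(22,0)=630819 g(22,2)=476102 g(22,4)=177650
t=23: g(23,-23)=1 g(23,-21)=23 g(23,-19)=253 g(23,-17)=1771 g(23,-15)=8855 g(23,-13)=33648 g(23,-11)=100924 g(23,-9)=244904 g(23,-7)=488543 g(23,-5)=808335 g(23,-3)=1110417 g(23,-1)=1251131 g(23,1)=1106921 g(23,3)=653752
t=24: g(24,-24)=1 g(24,-22)=24 g(24,-20)=276 g(24,-18)=2024 g(24,-16)=10626 g(24,-14)=42503 g(24,-12)=134572 g(24,-10)=345828 g(24,-8)=733447 g(24,-6)=1296878 g(24,-4)=1918752 g(24,-2)=2361548 g(24,0)=2358052 g(24,2)=1760673 g(24,4)=653752
Paths never hitting 5: Σ_s g(24,s) = 11618956
Paths hitting 5: 2^24 - 11618956 = 5158260
P = 5158260/16777216 = 1289565/4194304

Answer: 1289565/4194304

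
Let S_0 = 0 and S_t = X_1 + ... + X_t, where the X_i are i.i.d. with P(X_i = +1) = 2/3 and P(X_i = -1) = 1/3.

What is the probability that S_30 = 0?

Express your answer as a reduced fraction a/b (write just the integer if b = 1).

To be at 0 after 30 steps: need exactly 15 steps of +1 and 15 of -1.
Number of such sequences: C(30,15) = 155117520
Each has probability (2/3)^15 · (1/3)^15 = 32768/205891132094649
P = 155117520 · 32768/205891132094649 = 564765655040/22876792454961

Answer: 564765655040/22876792454961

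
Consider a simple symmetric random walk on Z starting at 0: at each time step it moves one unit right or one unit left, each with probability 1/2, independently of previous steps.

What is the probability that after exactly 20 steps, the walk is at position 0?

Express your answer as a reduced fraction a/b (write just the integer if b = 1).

To return to 0 after 20 steps: need exactly 10 steps of +1 and 10 of -1.
Favorable paths: C(20,10) = 184756
Total paths: 2^20 = 1048576
P = 184756/1048576 = 46189/262144

Answer: 46189/262144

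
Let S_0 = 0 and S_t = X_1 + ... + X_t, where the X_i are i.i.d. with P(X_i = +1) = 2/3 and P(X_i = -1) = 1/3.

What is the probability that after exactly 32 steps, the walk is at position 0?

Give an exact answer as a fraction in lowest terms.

To be at 0 after 32 steps: need exactly 16 steps of +1 and 16 of -1.
Number of such sequences: C(32,16) = 601080390
Each has probability (2/3)^16 · (1/3)^16 = 65536/1853020188851841
P = 601080390 · 65536/1853020188851841 = 4376933826560/205891132094649

Answer: 4376933826560/205891132094649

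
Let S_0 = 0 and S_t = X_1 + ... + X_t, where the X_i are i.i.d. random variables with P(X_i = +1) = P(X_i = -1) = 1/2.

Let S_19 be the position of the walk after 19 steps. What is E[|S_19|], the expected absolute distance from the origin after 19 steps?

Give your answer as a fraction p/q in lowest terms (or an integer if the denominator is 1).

Answer: 230945/65536

Derivation:
S_19 takes values m ≡ 1 (mod 2) with |m| ≤ 19; P(S_19=m) = C(19,(19+m)/2)/2^19.
Total paths: 2^19 = 524288
Distribution: P(S=-19)=1/524288, P(S=-17)=19/524288, P(S=-15)=171/524288, P(S=-13)=969/524288, P(S=-11)=3876/524288, P(S=-9)=11628/524288, P(S=-7)=27132/524288, P(S=-5)=50388/524288, P(S=-3)=75582/524288, P(S=-1)=92378/524288, P(S=1)=92378/524288, P(S=3)=75582/524288, P(S=5)=50388/524288, P(S=7)=27132/524288, P(S=9)=11628/524288, P(S=11)=3876/524288, P(S=13)=969/524288, P(S=15)=171/524288, P(S=17)=19/524288, P(S=19)=1/524288
E[|S_19|] = Σ_m |m|·P(S_19=m) = 1847560/524288 = 230945/65536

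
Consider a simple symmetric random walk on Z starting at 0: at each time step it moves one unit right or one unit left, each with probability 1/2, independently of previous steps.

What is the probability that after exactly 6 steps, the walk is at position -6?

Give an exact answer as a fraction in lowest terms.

Answer: 1/64

Derivation:
To reach position -6 after 6 steps: need 0 steps of +1 and 6 of -1.
Favorable paths: C(6,0) = 1
Total paths: 2^6 = 64
P = 1/64 = 1/64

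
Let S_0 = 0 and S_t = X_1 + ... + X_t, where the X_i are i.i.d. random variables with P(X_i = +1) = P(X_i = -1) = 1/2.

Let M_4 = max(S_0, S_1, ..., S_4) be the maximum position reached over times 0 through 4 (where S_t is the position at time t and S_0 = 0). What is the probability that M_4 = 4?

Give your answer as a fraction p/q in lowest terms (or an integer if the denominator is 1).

Let M_4 = max(S_0,...,S_4). Use the reflection principle: for j ≥ 1, #{paths with M_4 ≥ j} = #{S_4 ≥ j} + #{S_4 ≥ j+1}.
By reflection, #{M_4 ≥ 4} = #{S_4 ≥ 4} + #{S_4 ≥ 5} = 1 + 0 = 1.
#{M_4 ≥ 5} = #{S_4 ≥ 5} + #{S_4 ≥ 6} = 0 + 0 = 0.
#{M_4 = 4} = 1 - 0 = 1.
P(M_4 = 4) = 1/16 = 1/16

Answer: 1/16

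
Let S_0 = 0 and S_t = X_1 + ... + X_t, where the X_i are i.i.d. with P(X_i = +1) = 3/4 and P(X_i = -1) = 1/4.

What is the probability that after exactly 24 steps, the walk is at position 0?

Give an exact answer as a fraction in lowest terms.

Answer: 359274842199/70368744177664

Derivation:
To be at 0 after 24 steps: need exactly 12 steps of +1 and 12 of -1.
Number of such sequences: C(24,12) = 2704156
Each has probability (3/4)^12 · (1/4)^12 = 531441/281474976710656
P = 2704156 · 531441/281474976710656 = 359274842199/70368744177664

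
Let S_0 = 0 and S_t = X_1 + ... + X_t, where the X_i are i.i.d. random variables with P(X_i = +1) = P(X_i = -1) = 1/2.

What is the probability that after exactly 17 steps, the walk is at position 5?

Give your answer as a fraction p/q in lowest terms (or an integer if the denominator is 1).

Answer: 1547/16384

Derivation:
To reach position 5 after 17 steps: need 11 steps of +1 and 6 of -1.
Favorable paths: C(17,11) = 12376
Total paths: 2^17 = 131072
P = 12376/131072 = 1547/16384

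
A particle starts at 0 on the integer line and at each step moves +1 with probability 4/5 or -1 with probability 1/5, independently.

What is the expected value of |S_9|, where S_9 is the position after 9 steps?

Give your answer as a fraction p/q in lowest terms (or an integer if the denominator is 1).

Answer: 425997/78125

Derivation:
S_9 takes values m ≡ 1 (mod 2) with |m| ≤ 9; P(S_9=m) = C(9,(9+m)/2) · (4/5)^((9+m)/2) · (1/5)^((9-m)/2).
Distribution: P(S=-9)=1/1953125, P(S=-7)=36/1953125, P(S=-5)=576/1953125, P(S=-3)=5376/1953125, P(S=-1)=32256/1953125, P(S=1)=129024/1953125, P(S=3)=344064/1953125, P(S=5)=589824/1953125, P(S=7)=589824/1953125, P(S=9)=262144/1953125
E[|S_9|] = Σ_m |m|·P(S_9=m) = 425997/78125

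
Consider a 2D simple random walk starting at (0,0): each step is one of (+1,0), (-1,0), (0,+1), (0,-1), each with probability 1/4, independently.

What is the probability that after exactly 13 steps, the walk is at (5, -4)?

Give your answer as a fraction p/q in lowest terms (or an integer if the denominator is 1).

Answer: 16731/8388608

Derivation:
Let h be the number of horizontal steps (so 13-h are vertical). To end at (5,-4) need (h+5)/2 right-steps and ((13-h)-4)/2 up-steps.
Sum over h with 5 ≤ h ≤ 9, h ≡ 1 (mod 2), 13-h ≡ 0 (mod 2):
h=5: C(13,5)·C(5,5)·C(8,2) = 1287·1·28 = 36036
h=7: C(13,7)·C(7,6)·C(6,1) = 1716·7·6 = 72072
h=9: C(13,9)·C(9,7)·C(4,0) = 715·36·1 = 25740
Total favorable: 133848
Total paths: 4^13 = 67108864
P = 133848/67108864 = 16731/8388608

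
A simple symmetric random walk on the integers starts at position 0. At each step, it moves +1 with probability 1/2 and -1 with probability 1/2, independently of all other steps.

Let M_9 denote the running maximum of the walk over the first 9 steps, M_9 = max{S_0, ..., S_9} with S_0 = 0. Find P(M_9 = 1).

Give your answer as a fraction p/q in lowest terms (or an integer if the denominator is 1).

Let M_9 = max(S_0,...,S_9). Use the reflection principle: for j ≥ 1, #{paths with M_9 ≥ j} = #{S_9 ≥ j} + #{S_9 ≥ j+1}.
By reflection, #{M_9 ≥ 1} = #{S_9 ≥ 1} + #{S_9 ≥ 2} = 256 + 130 = 386.
#{M_9 ≥ 2} = #{S_9 ≥ 2} + #{S_9 ≥ 3} = 130 + 130 = 260.
#{M_9 = 1} = 386 - 260 = 126.
P(M_9 = 1) = 126/512 = 63/256

Answer: 63/256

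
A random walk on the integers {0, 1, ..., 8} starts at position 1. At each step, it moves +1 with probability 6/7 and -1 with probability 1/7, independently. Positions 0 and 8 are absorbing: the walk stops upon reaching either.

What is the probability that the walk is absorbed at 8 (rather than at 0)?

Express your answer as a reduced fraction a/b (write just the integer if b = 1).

Answer: 279936/335923

Derivation:
Biased walk: p = 6/7, q = 1/7, r = q/p = 1/6
Gambler's ruin: P(hit 8 before 0 | start at 1) = (1 - r^a)/(1 - r^N)
r^1 = 1/6; r^8 = 1/1679616
P = (1 - 1/6) / (1 - 1/1679616) = 5/6 / 1679615/1679616 = 279936/335923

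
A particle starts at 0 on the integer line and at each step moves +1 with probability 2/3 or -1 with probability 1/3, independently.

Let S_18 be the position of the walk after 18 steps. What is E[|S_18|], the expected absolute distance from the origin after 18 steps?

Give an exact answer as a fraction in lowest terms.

Answer: 269079674/43046721

Derivation:
S_18 takes values m ≡ 0 (mod 2) with |m| ≤ 18; P(S_18=m) = C(18,(18+m)/2) · (2/3)^((18+m)/2) · (1/3)^((18-m)/2).
Distribution: P(S=-18)=1/387420489, P(S=-16)=4/43046721, P(S=-14)=68/43046721, P(S=-12)=2176/129140163, P(S=-10)=5440/43046721, P(S=-8)=30464/43046721, P(S=-6)=396032/129140163, P(S=-4)=452608/43046721, P(S=-2)=1244672/43046721, P(S=0)=24893440/387420489, P(S=2)=4978688/43046721, P(S=4)=7241728/43046721, P(S=6)=25346048/129140163, P(S=8)=7798784/43046721, P(S=10)=5570560/43046721, P(S=12)=8912896/129140163, P(S=14)=1114112/43046721, P(S=16)=262144/43046721, P(S=18)=262144/387420489
E[|S_18|] = Σ_m |m|·P(S_18=m) = 269079674/43046721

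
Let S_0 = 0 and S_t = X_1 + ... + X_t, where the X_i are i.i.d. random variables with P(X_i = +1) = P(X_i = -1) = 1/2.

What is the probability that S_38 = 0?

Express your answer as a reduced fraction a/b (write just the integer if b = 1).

To return to 0 after 38 steps: need exactly 19 steps of +1 and 19 of -1.
Favorable paths: C(38,19) = 35345263800
Total paths: 2^38 = 274877906944
P = 35345263800/274877906944 = 4418157975/34359738368

Answer: 4418157975/34359738368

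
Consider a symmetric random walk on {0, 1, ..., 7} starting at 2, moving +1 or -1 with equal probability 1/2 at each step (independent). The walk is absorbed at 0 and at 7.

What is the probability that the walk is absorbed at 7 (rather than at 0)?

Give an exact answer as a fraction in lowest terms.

Symmetric walk (p = 1/2): the harmonic-function argument gives P(hit 7 before 0 | start at 2) = a/N.
P = 2/7 = 2/7

Answer: 2/7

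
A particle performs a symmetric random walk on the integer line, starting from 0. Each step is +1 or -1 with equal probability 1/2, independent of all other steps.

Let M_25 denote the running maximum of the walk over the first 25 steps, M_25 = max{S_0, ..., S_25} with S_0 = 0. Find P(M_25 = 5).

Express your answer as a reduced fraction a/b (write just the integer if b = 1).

Let M_25 = max(S_0,...,S_25). Use the reflection principle: for j ≥ 1, #{paths with M_25 ≥ j} = #{S_25 ≥ j} + #{S_25 ≥ j+1}.
By reflection, #{M_25 ≥ 5} = #{S_25 ≥ 5} + #{S_25 ≥ 6} = 7119516 + 3850756 = 10970272.
#{M_25 ≥ 6} = #{S_25 ≥ 6} + #{S_25 ≥ 7} = 3850756 + 3850756 = 7701512.
#{M_25 = 5} = 10970272 - 7701512 = 3268760.
P(M_25 = 5) = 3268760/33554432 = 408595/4194304

Answer: 408595/4194304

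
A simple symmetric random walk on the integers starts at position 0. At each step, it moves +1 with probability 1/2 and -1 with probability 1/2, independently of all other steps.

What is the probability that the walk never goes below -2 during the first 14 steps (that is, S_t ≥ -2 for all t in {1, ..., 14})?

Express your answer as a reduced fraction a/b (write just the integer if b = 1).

Let f(t,s) = #length-t paths at position s with S_1..S_t all ≥ -2.
f(t,s) = f(t-1,s-1) + f(t-1,s+1) for s ≥ -2; f(t,s) = 0 for s < -2.
t=0: f(0,0)=1
t=1: f(1,-1)=1 f(1,1)=1
t=2: f(2,-2)=1 f(2,0)=2 f(2,2)=1
t=3: f(3,-1)=3 f(3,1)=3 f(3,3)=1
t=4: f(4,-2)=3 f(4,0)=6 f(4,2)=4 f(4,4)=1
t=5: f(5,-1)=9 f(5,1)=10 f(5,3)=5 f(5,5)=1
t=6: f(6,-2)=9 f(6,0)=19 f(6,2)=15 f(6,4)=6 f(6,6)=1
t=7: f(7,-1)=28 f(7,1)=34 f(7,3)=21 f(7,5)=7 f(7,7)=1
t=8: f(8,-2)=28 f(8,0)=62 f(8,2)=55 f(8,4)=28 f(8,6)=8 f(8,8)=1
t=9: f(9,-1)=90 f(9,1)=117 f(9,3)=83 f(9,5)=36 f(9,7)=9 f(9,9)=1
t=10: f(10,-2)=90 f(10,0)=207 f(10,2)=200 f(10,4)=119 f(10,6)=45 f(10,8)=10 f(10,10)=1
t=11: f(11,-1)=297 f(11,1)=407 f(11,3)=319 f(11,5)=164 f(11,7)=55 f(11,9)=11 f(11,11)=1
t=12: f(12,-2)=297 f(12,0)=704 f(12,2)=726 f(12,4)=483 f(12,6)=219 f(12,8)=66 f(12,10)=12 f(12,12)=1
t=13: f(13,-1)=1001 f(13,1)=1430 f(13,3)=1209 f(13,5)=702 f(13,7)=285 f(13,9)=78 f(13,11)=13 f(13,13)=1
t=14: f(14,-2)=1001 f(14,0)=2431 f(14,2)=2639 f(14,4)=1911 f(14,6)=987 f(14,8)=363 f(14,10)=91 f(14,12)=14 f(14,14)=1
Σ_s f(14,s) = 9438
P = 9438/16384 = 4719/8192

Answer: 4719/8192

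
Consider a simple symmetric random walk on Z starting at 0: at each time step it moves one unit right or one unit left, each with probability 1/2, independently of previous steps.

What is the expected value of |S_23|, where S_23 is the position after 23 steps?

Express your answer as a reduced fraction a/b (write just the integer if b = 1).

Answer: 2028117/524288

Derivation:
S_23 takes values m ≡ 1 (mod 2) with |m| ≤ 23; P(S_23=m) = C(23,(23+m)/2)/2^23.
Total paths: 2^23 = 8388608
Distribution: P(S=-23)=1/8388608, P(S=-21)=23/8388608, P(S=-19)=253/8388608, P(S=-17)=1771/8388608, P(S=-15)=8855/8388608, P(S=-13)=33649/8388608, P(S=-11)=100947/8388608, P(S=-9)=245157/8388608, P(S=-7)=490314/8388608, P(S=-5)=817190/8388608, P(S=-3)=1144066/8388608, P(S=-1)=1352078/8388608, P(S=1)=1352078/8388608, P(S=3)=1144066/8388608, P(S=5)=817190/8388608, P(S=7)=490314/8388608, P(S=9)=245157/8388608, P(S=11)=100947/8388608, P(S=13)=33649/8388608, P(S=15)=8855/8388608, P(S=17)=1771/8388608, P(S=19)=253/8388608, P(S=21)=23/8388608, P(S=23)=1/8388608
E[|S_23|] = Σ_m |m|·P(S_23=m) = 32449872/8388608 = 2028117/524288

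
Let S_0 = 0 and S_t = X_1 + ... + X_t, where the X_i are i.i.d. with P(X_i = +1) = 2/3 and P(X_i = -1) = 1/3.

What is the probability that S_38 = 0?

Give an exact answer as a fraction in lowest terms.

To be at 0 after 38 steps: need exactly 19 steps of +1 and 19 of -1.
Number of such sequences: C(38,19) = 35345263800
Each has probability (2/3)^19 · (1/3)^19 = 524288/1350851717672992089
P = 35345263800 · 524288/1350851717672992089 = 6177032555724800/450283905890997363

Answer: 6177032555724800/450283905890997363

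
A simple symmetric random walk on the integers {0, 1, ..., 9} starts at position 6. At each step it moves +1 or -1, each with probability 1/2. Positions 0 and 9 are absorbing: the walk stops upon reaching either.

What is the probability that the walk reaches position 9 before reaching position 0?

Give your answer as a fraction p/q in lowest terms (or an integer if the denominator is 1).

Symmetric walk (p = 1/2): the harmonic-function argument gives P(hit 9 before 0 | start at 6) = a/N.
P = 6/9 = 2/3

Answer: 2/3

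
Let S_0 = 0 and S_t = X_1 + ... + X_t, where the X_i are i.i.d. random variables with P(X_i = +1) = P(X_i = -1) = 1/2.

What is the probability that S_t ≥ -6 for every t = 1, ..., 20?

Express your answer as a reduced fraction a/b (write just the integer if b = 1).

Let f(t,s) = #length-t paths at position s with S_1..S_t all ≥ -6.
f(t,s) = f(t-1,s-1) + f(t-1,s+1) for s ≥ -6; f(t,s) = 0 for s < -6.
t=0: f(0,0)=1
t=1: f(1,-1)=1 f(1,1)=1
t=2: f(2,-2)=1 f(2,0)=2 f(2,2)=1
t=3: f(3,-3)=1 f(3,-1)=3 f(3,1)=3 f(3,3)=1
t=4: f(4,-4)=1 f(4,-2)=4 f(4,0)=6 f(4,2)=4 f(4,4)=1
t=5: f(5,-5)=1 f(5,-3)=5 f(5,-1)=10 f(5,1)=10 f(5,3)=5 f(5,5)=1
t=6: f(6,-6)=1 f(6,-4)=6 f(6,-2)=15 f(6,0)=20 f(6,2)=15 f(6,4)=6 f(6,6)=1
t=7: f(7,-5)=7 f(7,-3)=21 f(7,-1)=35 f(7,1)=35 f(7,3)=21 f(7,5)=7 f(7,7)=1
t=8: f(8,-6)=7 f(8,-4)=28 f(8,-2)=56 f(8,0)=70 f(8,2)=56 f(8,4)=28 f(8,6)=8 f(8,8)=1
t=9: f(9,-5)=35 f(9,-3)=84 f(9,-1)=126 f(9,1)=126 f(9,3)=84 f(9,5)=36 f(9,7)=9 f(9,9)=1
t=10: f(10,-6)=35 f(10,-4)=119 f(10,-2)=210 f(10,0)=252 f(10,2)=210 f(10,4)=120 f(10,6)=45 f(10,8)=10 f(10,10)=1
t=11: f(11,-5)=154 f(11,-3)=329 f(11,-1)=462 f(11,1)=462 f(11,3)=330 f(11,5)=165 f(11,7)=55 f(11,9)=11 f(11,11)=1
t=12: f(12,-6)=154 f(12,-4)=483 f(12,-2)=791 f(12,0)=924 f(12,2)=792 f(12,4)=495 f(12,6)=220 f(12,8)=66 f(12,10)=12 f(12,12)=1
t=13: f(13,-5)=637 f(13,-3)=1274 f(13,-1)=1715 f(13,1)=1716 f(13,3)=1287 f(13,5)=715 f(13,7)=286 f(13,9)=78 f(13,11)=13 f(13,13)=1
t=14: f(14,-6)=637 f(14,-4)=1911 f(14,-2)=2989 f(14,0)=3431 f(14,2)=3003 f(14,4)=2002 f(14,6)=1001 f(14,8)=364 f(14,10)=91 f(14,12)=14 f(14,14)=1
t=15: f(15,-5)=2548 f(15,-3)=4900 f(15,-1)=6420 f(15,1)=6434 f(15,3)=5005 f(15,5)=3003 f(15,7)=1365 f(15,9)=455 f(15,11)=105 f(15,13)=15 f(15,15)=1
t=16: f(16,-6)=2548 f(16,-4)=7448 f(16,-2)=11320 f(16,0)=12854 f(16,2)=11439 f(16,4)=8008 f(16,6)=4368 f(16,8)=1820 f(16,10)=560 f(16,12)=120 f(16,14)=16 f(16,16)=1
t=17: f(17,-5)=9996 f(17,-3)=18768 f(17,-1)=24174 f(17,1)=24293 f(17,3)=19447 f(17,5)=12376 f(17,7)=6188 f(17,9)=2380 f(17,11)=680 f(17,13)=136 f(17,15)=17 f(17,17)=1
t=18: f(18,-6)=9996 f(18,-4)=28764 f(18,-2)=42942 f(18,0)=48467 f(18,2)=43740 f(18,4)=31823 f(18,6)=18564 f(18,8)=8568 f(18,10)=3060 f(18,12)=816 f(18,14)=153 f(18,16)=18 f(18,18)=1
t=19: f(19,-5)=38760 f(19,-3)=71706 f(19,-1)=91409 f(19,1)=92207 f(19,3)=75563 f(19,5)=50387 f(19,7)=27132 f(19,9)=11628 f(19,11)=3876 f(19,13)=969 f(19,15)=171 f(19,17)=19 f(19,19)=1
t=20: f(20,-6)=38760 f(20,-4)=110466 f(20,-2)=163115 f(20,0)=183616 f(20,2)=167770 f(20,4)=125950 f(20,6)=77519 f(20,8)=38760 f(20,10)=15504 f(20,12)=4845 f(20,14)=1140 f(20,16)=190 f(20,18)=20 f(20,20)=1
Σ_s f(20,s) = 927656
P = 927656/1048576 = 115957/131072

Answer: 115957/131072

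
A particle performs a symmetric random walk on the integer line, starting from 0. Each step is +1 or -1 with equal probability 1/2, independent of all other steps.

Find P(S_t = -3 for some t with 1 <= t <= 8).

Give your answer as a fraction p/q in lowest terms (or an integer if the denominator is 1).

Answer: 37/128

Derivation:
Count via complement. Let g(t,s) = #length-t paths at position s with S_1..S_t all ≠ -3.
g(t,s) = g(t-1,s-1) + g(t-1,s+1) for s ≠ -3; g(t,-3) = 0.
t=0: g(0,0)=1
t=1: g(1,-1)=1 g(1,1)=1
t=2: g(2,-2)=1 g(2,0)=2 g(2,2)=1
t=3: g(3,-1)=3 g(3,1)=3 g(3,3)=1
t=4: g(4,-2)=3 g(4,0)=6 g(4,2)=4 g(4,4)=1
t=5: g(5,-1)=9 g(5,1)=10 g(5,3)=5 g(5,5)=1
t=6: g(6,-2)=9 g(6,0)=19 g(6,2)=15 g(6,4)=6 g(6,6)=1
t=7: g(7,-1)=28 g(7,1)=34 g(7,3)=21 g(7,5)=7 g(7,7)=1
t=8: g(8,-2)=28 g(8,0)=62 g(8,2)=55 g(8,4)=28 g(8,6)=8 g(8,8)=1
Paths never hitting -3: Σ_s g(8,s) = 182
Paths hitting -3: 2^8 - 182 = 74
P = 74/256 = 37/128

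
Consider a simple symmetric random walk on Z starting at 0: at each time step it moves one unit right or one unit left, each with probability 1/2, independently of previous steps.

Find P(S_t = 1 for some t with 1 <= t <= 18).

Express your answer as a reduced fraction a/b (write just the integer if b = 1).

Count via complement. Let g(t,s) = #length-t paths at position s with S_1..S_t all ≠ 1.
g(t,s) = g(t-1,s-1) + g(t-1,s+1) for s ≠ 1; g(t,1) = 0.
t=0: g(0,0)=1
t=1: g(1,-1)=1
t=2: g(2,-2)=1 g(2,0)=1
t=3: g(3,-3)=1 g(3,-1)=2
t=4: g(4,-4)=1 g(4,-2)=3 g(4,0)=2
t=5: g(5,-5)=1 g(5,-3)=4 g(5,-1)=5
t=6: g(6,-6)=1 g(6,-4)=5 g(6,-2)=9 g(6,0)=5
t=7: g(7,-7)=1 g(7,-5)=6 g(7,-3)=14 g(7,-1)=14
t=8: g(8,-8)=1 g(8,-6)=7 g(8,-4)=20 g(8,-2)=28 g(8,0)=14
t=9: g(9,-9)=1 g(9,-7)=8 g(9,-5)=27 g(9,-3)=48 g(9,-1)=42
t=10: g(10,-10)=1 g(10,-8)=9 g(10,-6)=35 g(10,-4)=75 g(10,-2)=90 g(10,0)=42
t=11: g(11,-11)=1 g(11,-9)=10 g(11,-7)=44 g(11,-5)=110 g(11,-3)=165 g(11,-1)=132
t=12: g(12,-12)=1 g(12,-10)=11 g(12,-8)=54 g(12,-6)=154 g(12,-4)=275 g(12,-2)=297 g(12,0)=132
t=13: g(13,-13)=1 g(13,-11)=12 g(13,-9)=65 g(13,-7)=208 g(13,-5)=429 g(13,-3)=572 g(13,-1)=429
t=14: g(14,-14)=1 g(14,-12)=13 g(14,-10)=77 g(14,-8)=273 g(14,-6)=637 g(14,-4)=1001 g(14,-2)=1001 g(14,0)=429
t=15: g(15,-15)=1 g(15,-13)=14 g(15,-11)=90 g(15,-9)=350 g(15,-7)=910 g(15,-5)=1638 g(15,-3)=2002 g(15,-1)=1430
t=16: g(16,-16)=1 g(16,-14)=15 g(16,-12)=104 g(16,-10)=440 g(16,-8)=1260 g(16,-6)=2548 g(16,-4)=3640 g(16,-2)=3432 g(16,0)=1430
t=17: g(17,-17)=1 g(17,-15)=16 g(17,-13)=119 g(17,-11)=544 g(17,-9)=1700 g(17,-7)=3808 g(17,-5)=6188 g(17,-3)=7072 g(17,-1)=4862
t=18: g(18,-18)=1 g(18,-16)=17 g(18,-14)=135 g(18,-12)=663 g(18,-10)=2244 g(18,-8)=5508 g(18,-6)=9996 g(18,-4)=13260 g(18,-2)=11934 g(18,0)=4862
Paths never hitting 1: Σ_s g(18,s) = 48620
Paths hitting 1: 2^18 - 48620 = 213524
P = 213524/262144 = 53381/65536

Answer: 53381/65536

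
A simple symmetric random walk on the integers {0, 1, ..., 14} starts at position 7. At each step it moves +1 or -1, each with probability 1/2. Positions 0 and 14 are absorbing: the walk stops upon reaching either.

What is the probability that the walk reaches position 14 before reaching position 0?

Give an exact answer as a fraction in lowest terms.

Answer: 1/2

Derivation:
Symmetric walk (p = 1/2): the harmonic-function argument gives P(hit 14 before 0 | start at 7) = a/N.
P = 7/14 = 1/2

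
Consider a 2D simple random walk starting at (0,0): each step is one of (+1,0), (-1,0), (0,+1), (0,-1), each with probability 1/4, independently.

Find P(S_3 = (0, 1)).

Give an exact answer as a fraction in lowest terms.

Answer: 9/64

Derivation:
Let h be the number of horizontal steps (so 3-h are vertical). To end at (0,1) need (h+0)/2 right-steps and ((3-h)+1)/2 up-steps.
Sum over h with 0 ≤ h ≤ 2, h ≡ 0 (mod 2), 3-h ≡ 1 (mod 2):
h=0: C(3,0)·C(0,0)·C(3,2) = 1·1·3 = 3
h=2: C(3,2)·C(2,1)·C(1,1) = 3·2·1 = 6
Total favorable: 9
Total paths: 4^3 = 64
P = 9/64 = 9/64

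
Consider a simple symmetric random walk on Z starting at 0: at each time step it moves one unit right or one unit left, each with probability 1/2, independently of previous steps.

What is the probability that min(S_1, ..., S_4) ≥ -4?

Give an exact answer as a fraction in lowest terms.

Answer: 1

Derivation:
Let f(t,s) = #length-t paths at position s with S_1..S_t all ≥ -4.
f(t,s) = f(t-1,s-1) + f(t-1,s+1) for s ≥ -4; f(t,s) = 0 for s < -4.
t=0: f(0,0)=1
t=1: f(1,-1)=1 f(1,1)=1
t=2: f(2,-2)=1 f(2,0)=2 f(2,2)=1
t=3: f(3,-3)=1 f(3,-1)=3 f(3,1)=3 f(3,3)=1
t=4: f(4,-4)=1 f(4,-2)=4 f(4,0)=6 f(4,2)=4 f(4,4)=1
Σ_s f(4,s) = 16
P = 16/16 = 1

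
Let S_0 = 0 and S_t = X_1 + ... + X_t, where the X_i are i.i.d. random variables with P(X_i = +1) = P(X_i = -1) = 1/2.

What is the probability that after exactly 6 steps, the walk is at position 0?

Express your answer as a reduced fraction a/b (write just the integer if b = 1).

To return to 0 after 6 steps: need exactly 3 steps of +1 and 3 of -1.
Favorable paths: C(6,3) = 20
Total paths: 2^6 = 64
P = 20/64 = 5/16

Answer: 5/16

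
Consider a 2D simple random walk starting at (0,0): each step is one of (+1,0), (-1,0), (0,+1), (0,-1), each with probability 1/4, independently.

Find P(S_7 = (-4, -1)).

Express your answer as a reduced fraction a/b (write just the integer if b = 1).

Let h be the number of horizontal steps (so 7-h are vertical). To end at (-4,-1) need (h-4)/2 right-steps and ((7-h)-1)/2 up-steps.
Sum over h with 4 ≤ h ≤ 6, h ≡ 0 (mod 2), 7-h ≡ 1 (mod 2):
h=4: C(7,4)·C(4,0)·C(3,1) = 35·1·3 = 105
h=6: C(7,6)·C(6,1)·C(1,0) = 7·6·1 = 42
Total favorable: 147
Total paths: 4^7 = 16384
P = 147/16384 = 147/16384

Answer: 147/16384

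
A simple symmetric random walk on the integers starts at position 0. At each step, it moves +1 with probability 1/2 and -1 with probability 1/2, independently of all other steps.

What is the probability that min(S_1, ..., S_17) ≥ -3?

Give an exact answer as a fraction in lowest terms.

Let f(t,s) = #length-t paths at position s with S_1..S_t all ≥ -3.
f(t,s) = f(t-1,s-1) + f(t-1,s+1) for s ≥ -3; f(t,s) = 0 for s < -3.
t=0: f(0,0)=1
t=1: f(1,-1)=1 f(1,1)=1
t=2: f(2,-2)=1 f(2,0)=2 f(2,2)=1
t=3: f(3,-3)=1 f(3,-1)=3 f(3,1)=3 f(3,3)=1
t=4: f(4,-2)=4 f(4,0)=6 f(4,2)=4 f(4,4)=1
t=5: f(5,-3)=4 f(5,-1)=10 f(5,1)=10 f(5,3)=5 f(5,5)=1
t=6: f(6,-2)=14 f(6,0)=20 f(6,2)=15 f(6,4)=6 f(6,6)=1
t=7: f(7,-3)=14 f(7,-1)=34 f(7,1)=35 f(7,3)=21 f(7,5)=7 f(7,7)=1
t=8: f(8,-2)=48 f(8,0)=69 f(8,2)=56 f(8,4)=28 f(8,6)=8 f(8,8)=1
t=9: f(9,-3)=48 f(9,-1)=117 f(9,1)=125 f(9,3)=84 f(9,5)=36 f(9,7)=9 f(9,9)=1
t=10: f(10,-2)=165 f(10,0)=242 f(10,2)=209 f(10,4)=120 f(10,6)=45 f(10,8)=10 f(10,10)=1
t=11: f(11,-3)=165 f(11,-1)=407 f(11,1)=451 f(11,3)=329 f(11,5)=165 f(11,7)=55 f(11,9)=11 f(11,11)=1
t=12: f(12,-2)=572 f(12,0)=858 f(12,2)=780 f(12,4)=494 f(12,6)=220 f(12,8)=66 f(12,10)=12 f(12,12)=1
t=13: f(13,-3)=572 f(13,-1)=1430 f(13,1)=1638 f(13,3)=1274 f(13,5)=714 f(13,7)=286 f(13,9)=78 f(13,11)=13 f(13,13)=1
t=14: f(14,-2)=2002 f(14,0)=3068 f(14,2)=2912 f(14,4)=1988 f(14,6)=1000 f(14,8)=364 f(14,10)=91 f(14,12)=14 f(14,14)=1
t=15: f(15,-3)=2002 f(15,-1)=5070 f(15,1)=5980 f(15,3)=4900 f(15,5)=2988 f(15,7)=1364 f(15,9)=455 f(15,11)=105 f(15,13)=15 f(15,15)=1
t=16: f(16,-2)=7072 f(16,0)=11050 f(16,2)=10880 f(16,4)=7888 f(16,6)=4352 f(16,8)=1819 f(16,10)=560 f(16,12)=120 f(16,14)=16 f(16,16)=1
t=17: f(17,-3)=7072 f(17,-1)=18122 f(17,1)=21930 f(17,3)=18768 f(17,5)=12240 f(17,7)=6171 f(17,9)=2379 f(17,11)=680 f(17,13)=136 f(17,15)=17 f(17,17)=1
Σ_s f(17,s) = 87516
P = 87516/131072 = 21879/32768

Answer: 21879/32768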